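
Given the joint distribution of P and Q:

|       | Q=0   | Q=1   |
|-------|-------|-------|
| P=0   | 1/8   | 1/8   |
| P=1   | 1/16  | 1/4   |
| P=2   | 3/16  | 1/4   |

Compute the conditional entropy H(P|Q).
Marginal P(Q) (column sums):
  P(Q=0) = 1/8 + 1/16 + 3/16 = 3/8
  P(Q=1) = 1/8 + 1/4 + 1/4 = 5/8

H(P|Q) = -Σ P(P,Q)·log₂ P(P|Q), where P(P|Q) = P(P,Q) / P(Q)
  (P=0,Q=0): P(P|Q) = (1/8)/(3/8) = 1/3;  -(1/8)·log₂(1/3) = 0.1981
  (P=0,Q=1): P(P|Q) = (1/8)/(5/8) = 1/5;  -(1/8)·log₂(1/5) = 0.2902
  (P=1,Q=0): P(P|Q) = (1/16)/(3/8) = 1/6;  -(1/16)·log₂(1/6) = 0.1616
  (P=1,Q=1): P(P|Q) = (1/4)/(5/8) = 2/5;  -(1/4)·log₂(2/5) = 0.3305
  (P=2,Q=0): P(P|Q) = (3/16)/(3/8) = 1/2;  -(3/16)·log₂(1/2) = 0.1875
  (P=2,Q=1): P(P|Q) = (1/4)/(5/8) = 2/5;  -(1/4)·log₂(2/5) = 0.3305
H(P|Q) = 0.1981 + 0.2902 + 0.1616 + 0.3305 + 0.1875 + 0.3305
  = 1.4984 bits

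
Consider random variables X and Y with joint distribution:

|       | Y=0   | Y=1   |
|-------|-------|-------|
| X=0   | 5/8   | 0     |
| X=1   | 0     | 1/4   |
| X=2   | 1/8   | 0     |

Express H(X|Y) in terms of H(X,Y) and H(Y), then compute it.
H(X|Y) = H(X,Y) - H(Y)

Marginal P(Y) (column sums):
  P(Y=0) = 5/8 + 0 + 1/8 = 3/4
  P(Y=1) = 0 + 1/4 + 0 = 1/4

H(X,Y) = -[(5/8)·log₂(5/8) + (1/4)·log₂(1/4) + (1/8)·log₂(1/8)]
  = 0.4238 + 0.5000 + 0.3750
  = 1.2988 bits
H(Y) = -[(3/4)·log₂(3/4) + (1/4)·log₂(1/4)]
  = 0.3113 + 0.5000
  = 0.8113 bits

H(X|Y) = 1.2988 - 0.8113 = 0.4875 bits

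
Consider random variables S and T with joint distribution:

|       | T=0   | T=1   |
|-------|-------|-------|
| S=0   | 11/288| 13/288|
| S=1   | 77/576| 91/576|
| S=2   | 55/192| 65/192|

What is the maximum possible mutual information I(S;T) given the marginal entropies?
The upper bound on mutual information is I(S;T) ≤ min(H(S), H(T)).

Marginal P(S) (row sums):
  P(S=0) = 11/288 + 13/288 = 1/12
  P(S=1) = 77/576 + 91/576 = 7/24
  P(S=2) = 55/192 + 65/192 = 5/8
Marginal P(T) (column sums):
  P(T=0) = 11/288 + 77/576 + 55/192 = 11/24
  P(T=1) = 13/288 + 91/576 + 65/192 = 13/24

H(S) = -[(1/12)·log₂(1/12) + (7/24)·log₂(7/24) + (5/8)·log₂(5/8)]
  = 0.2987 + 0.5185 + 0.4238
  = 1.2410 bits
H(T) = -[(11/24)·log₂(11/24) + (13/24)·log₂(13/24)]
  = 0.5159 + 0.4791
  = 0.9950 bits

Maximum possible I(S;T) = min(1.2410, 0.9950) = 0.9950 bits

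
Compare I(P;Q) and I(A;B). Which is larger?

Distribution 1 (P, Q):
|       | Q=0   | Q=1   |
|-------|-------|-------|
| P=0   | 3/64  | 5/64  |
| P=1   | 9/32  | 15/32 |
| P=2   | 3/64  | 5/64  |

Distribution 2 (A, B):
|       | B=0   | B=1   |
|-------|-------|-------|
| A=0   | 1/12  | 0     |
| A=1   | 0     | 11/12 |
Distribution 1 (P, Q):
Marginal P(P) (row sums):
  P(P=0) = 3/64 + 5/64 = 1/8
  P(P=1) = 9/32 + 15/32 = 3/4
  P(P=2) = 3/64 + 5/64 = 1/8
Marginal P(Q) (column sums):
  P(Q=0) = 3/64 + 9/32 + 3/64 = 3/8
  P(Q=1) = 5/64 + 15/32 + 5/64 = 5/8

H(P) = -[(1/8)·log₂(1/8) + (3/4)·log₂(3/4) + (1/8)·log₂(1/8)]
  = 0.3750 + 0.3113 + 0.3750
  = 1.0613 bits
H(Q) = -[(3/8)·log₂(3/8) + (5/8)·log₂(5/8)]
  = 0.5306 + 0.4238
  = 0.9544 bits
H(P,Q) = -[(3/64)·log₂(3/64) + (5/64)·log₂(5/64) + (9/32)·log₂(9/32) + (15/32)·log₂(15/32) + (3/64)·log₂(3/64) + (5/64)·log₂(5/64)]
  = 0.2070 + 0.2873 + 0.5147 + 0.5124 + 0.2070 + 0.2873
  = 2.0157 bits

I(P;Q) = H(P) + H(Q) - H(P,Q)
  = 1.0613 + 0.9544 - 2.0157
  = 0.0000 bits

Distribution 2 (A, B):
Marginal P(A) (row sums):
  P(A=0) = 1/12 + 0 = 1/12
  P(A=1) = 0 + 11/12 = 11/12
Marginal P(B) (column sums):
  P(B=0) = 1/12 + 0 = 1/12
  P(B=1) = 0 + 11/12 = 11/12

H(A) = -[(1/12)·log₂(1/12) + (11/12)·log₂(11/12)]
  = 0.2987 + 0.1151
  = 0.4138 bits
H(B) = -[(1/12)·log₂(1/12) + (11/12)·log₂(11/12)]
  = 0.2987 + 0.1151
  = 0.4138 bits
H(A,B) = -[(1/12)·log₂(1/12) + (11/12)·log₂(11/12)]
  = 0.2987 + 0.1151
  = 0.4138 bits

I(A;B) = H(A) + H(B) - H(A,B)
  = 0.4138 + 0.4138 - 0.4138
  = 0.4138 bits

I(A;B) = 0.4138 bits > I(P;Q) = 0.0000 bits, so (A, B) has the higher mutual information (stronger dependence).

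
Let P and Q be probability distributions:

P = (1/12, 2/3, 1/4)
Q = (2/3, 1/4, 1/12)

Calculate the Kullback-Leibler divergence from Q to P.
D(P||Q) = Σ P(i) log₂(P(i)/Q(i))
  i=0: (1/12) × log₂((1/12)/(2/3)) = (1/12) × log₂(1/8) = -0.2500
  i=1: (2/3) × log₂((2/3)/(1/4)) = (2/3) × log₂(8/3) = 0.9434
  i=2: (1/4) × log₂((1/4)/(1/12)) = (1/4) × log₂(3) = 0.3962
D(P||Q) = -0.2500 + 0.9434 + 0.3962
  = 1.0896 bits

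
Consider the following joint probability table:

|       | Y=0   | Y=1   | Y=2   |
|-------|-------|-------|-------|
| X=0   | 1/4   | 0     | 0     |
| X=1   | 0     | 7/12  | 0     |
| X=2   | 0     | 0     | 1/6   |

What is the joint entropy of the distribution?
H(X,Y) = -Σ P(X,Y) log₂ P(X,Y), summed over the non-zero cells:
H(X,Y) = -[(1/4)·log₂(1/4) + (7/12)·log₂(7/12) + (1/6)·log₂(1/6)]
  = 0.5000 + 0.4536 + 0.4308
  = 1.3844 bits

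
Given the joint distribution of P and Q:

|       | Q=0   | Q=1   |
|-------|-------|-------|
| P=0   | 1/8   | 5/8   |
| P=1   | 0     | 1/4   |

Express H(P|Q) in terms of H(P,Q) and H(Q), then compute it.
H(P|Q) = H(P,Q) - H(Q)

Marginal P(Q) (column sums):
  P(Q=0) = 1/8 + 0 = 1/8
  P(Q=1) = 5/8 + 1/4 = 7/8

H(P,Q) = -[(1/8)·log₂(1/8) + (5/8)·log₂(5/8) + (1/4)·log₂(1/4)]
  = 0.3750 + 0.4238 + 0.5000
  = 1.2988 bits
H(Q) = -[(1/8)·log₂(1/8) + (7/8)·log₂(7/8)]
  = 0.3750 + 0.1686
  = 0.5436 bits

H(P|Q) = 1.2988 - 0.5436 = 0.7552 bits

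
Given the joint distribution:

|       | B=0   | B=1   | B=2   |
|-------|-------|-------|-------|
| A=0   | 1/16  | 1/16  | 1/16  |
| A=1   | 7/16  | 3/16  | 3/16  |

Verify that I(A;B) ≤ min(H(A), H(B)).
Marginal P(A) (row sums):
  P(A=0) = 1/16 + 1/16 + 1/16 = 3/16
  P(A=1) = 7/16 + 3/16 + 3/16 = 13/16
Marginal P(B) (column sums):
  P(B=0) = 1/16 + 7/16 = 1/2
  P(B=1) = 1/16 + 3/16 = 1/4
  P(B=2) = 1/16 + 3/16 = 1/4

H(A) = -[(3/16)·log₂(3/16) + (13/16)·log₂(13/16)]
  = 0.4528 + 0.2434
  = 0.6962 bits
H(B) = -[(1/2)·log₂(1/2) + (1/4)·log₂(1/4) + (1/4)·log₂(1/4)]
  = 0.5000 + 0.5000 + 0.5000
  = 1.5000 bits
H(A,B) = -[(1/16)·log₂(1/16) + (1/16)·log₂(1/16) + (1/16)·log₂(1/16) + (7/16)·log₂(7/16) + (3/16)·log₂(3/16) + (3/16)·log₂(3/16)]
  = 0.2500 + 0.2500 + 0.2500 + 0.5218 + 0.4528 + 0.4528
  = 2.1774 bits

I(A;B) = H(A) + H(B) - H(A,B)
  = 0.6962 + 1.5000 - 2.1774
  = 0.0188 bits

min(H(A), H(B)) = min(0.6962, 1.5000) = 0.6962 bits
Since 0.0188 ≤ 0.6962, the bound is satisfied ✓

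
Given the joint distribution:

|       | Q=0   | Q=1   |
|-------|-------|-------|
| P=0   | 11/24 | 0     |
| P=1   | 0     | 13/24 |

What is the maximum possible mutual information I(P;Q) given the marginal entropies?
The upper bound on mutual information is I(P;Q) ≤ min(H(P), H(Q)).

Marginal P(P) (row sums):
  P(P=0) = 11/24 + 0 = 11/24
  P(P=1) = 0 + 13/24 = 13/24
Marginal P(Q) (column sums):
  P(Q=0) = 11/24 + 0 = 11/24
  P(Q=1) = 0 + 13/24 = 13/24

H(P) = -[(11/24)·log₂(11/24) + (13/24)·log₂(13/24)]
  = 0.5159 + 0.4791
  = 0.9950 bits
H(Q) = -[(11/24)·log₂(11/24) + (13/24)·log₂(13/24)]
  = 0.5159 + 0.4791
  = 0.9950 bits

Maximum possible I(P;Q) = min(0.9950, 0.9950) = 0.9950 bits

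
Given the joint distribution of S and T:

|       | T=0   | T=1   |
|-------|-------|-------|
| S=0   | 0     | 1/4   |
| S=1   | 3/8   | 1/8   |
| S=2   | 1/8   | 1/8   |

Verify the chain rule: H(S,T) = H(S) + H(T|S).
Left side:
H(S,T) = -[(1/4)·log₂(1/4) + (3/8)·log₂(3/8) + (1/8)·log₂(1/8) + (1/8)·log₂(1/8) + (1/8)·log₂(1/8)]
  = 0.5000 + 0.5306 + 0.3750 + 0.3750 + 0.3750
  = 2.1556 bits

Right side:
Marginal P(S) (row sums):
  P(S=0) = 0 + 1/4 = 1/4
  P(S=1) = 3/8 + 1/8 = 1/2
  P(S=2) = 1/8 + 1/8 = 1/4
H(S) = -[(1/4)·log₂(1/4) + (1/2)·log₂(1/2) + (1/4)·log₂(1/4)]
  = 0.5000 + 0.5000 + 0.5000
  = 1.5000 bits
H(T|S) = -Σ P(S,T)·log₂ P(T|S), where P(T|S) = P(S,T) / P(S)
  (cells with P(S,T) = 0 contribute 0)
  (S=0,T=1): P(T|S) = (1/4)/(1/4) = 1;  -(1/4)·log₂(1) = 0.0000
  (S=1,T=0): P(T|S) = (3/8)/(1/2) = 3/4;  -(3/8)·log₂(3/4) = 0.1556
  (S=1,T=1): P(T|S) = (1/8)/(1/2) = 1/4;  -(1/8)·log₂(1/4) = 0.2500
  (S=2,T=0): P(T|S) = (1/8)/(1/4) = 1/2;  -(1/8)·log₂(1/2) = 0.1250
  (S=2,T=1): P(T|S) = (1/8)/(1/4) = 1/2;  -(1/8)·log₂(1/2) = 0.1250
H(T|S) = 0.0000 + 0.1556 + 0.2500 + 0.1250 + 0.1250
  = 0.6556 bits
H(S) + H(T|S) = 1.5000 + 0.6556 = 2.1556 bits

Both sides equal 2.1556 bits, so the chain rule holds ✓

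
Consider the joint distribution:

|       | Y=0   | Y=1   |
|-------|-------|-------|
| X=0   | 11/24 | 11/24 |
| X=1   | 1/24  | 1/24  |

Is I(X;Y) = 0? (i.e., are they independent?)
Marginal P(X) (row sums):
  P(X=0) = 11/24 + 11/24 = 11/12
  P(X=1) = 1/24 + 1/24 = 1/12
Marginal P(Y) (column sums):
  P(Y=0) = 11/24 + 1/24 = 1/2
  P(Y=1) = 11/24 + 1/24 = 1/2

X and Y are independent iff P(X=i,Y=j) = P(X=i)·P(Y=j) for every cell.
  P(X=0)·P(Y=0) = 11/12 × 1/2 = 11/24 = P(X=0,Y=0) ✓
  P(X=0)·P(Y=1) = 11/12 × 1/2 = 11/24 = P(X=0,Y=1) ✓
  P(X=1)·P(Y=0) = 1/12 × 1/2 = 1/24 = P(X=1,Y=0) ✓
  P(X=1)·P(Y=1) = 1/12 × 1/2 = 1/24 = P(X=1,Y=1) ✓

Yes, X and Y are independent: every cell factors, so I(X;Y) = 0 bits.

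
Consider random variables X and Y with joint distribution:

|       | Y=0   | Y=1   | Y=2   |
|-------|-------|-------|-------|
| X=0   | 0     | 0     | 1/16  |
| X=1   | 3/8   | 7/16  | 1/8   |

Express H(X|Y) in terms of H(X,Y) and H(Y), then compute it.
H(X|Y) = H(X,Y) - H(Y)

Marginal P(Y) (column sums):
  P(Y=0) = 0 + 3/8 = 3/8
  P(Y=1) = 0 + 7/16 = 7/16
  P(Y=2) = 1/16 + 1/8 = 3/16

H(X,Y) = -[(1/16)·log₂(1/16) + (3/8)·log₂(3/8) + (7/16)·log₂(7/16) + (1/8)·log₂(1/8)]
  = 0.2500 + 0.5306 + 0.5218 + 0.3750
  = 1.6774 bits
H(Y) = -[(3/8)·log₂(3/8) + (7/16)·log₂(7/16) + (3/16)·log₂(3/16)]
  = 0.5306 + 0.5218 + 0.4528
  = 1.5052 bits

H(X|Y) = 1.6774 - 1.5052 = 0.1722 bits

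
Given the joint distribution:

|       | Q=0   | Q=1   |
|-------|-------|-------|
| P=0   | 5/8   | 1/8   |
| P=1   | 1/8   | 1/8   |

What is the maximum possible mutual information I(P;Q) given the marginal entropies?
The upper bound on mutual information is I(P;Q) ≤ min(H(P), H(Q)).

Marginal P(P) (row sums):
  P(P=0) = 5/8 + 1/8 = 3/4
  P(P=1) = 1/8 + 1/8 = 1/4
Marginal P(Q) (column sums):
  P(Q=0) = 5/8 + 1/8 = 3/4
  P(Q=1) = 1/8 + 1/8 = 1/4

H(P) = -[(3/4)·log₂(3/4) + (1/4)·log₂(1/4)]
  = 0.3113 + 0.5000
  = 0.8113 bits
H(Q) = -[(3/4)·log₂(3/4) + (1/4)·log₂(1/4)]
  = 0.3113 + 0.5000
  = 0.8113 bits

Maximum possible I(P;Q) = min(0.8113, 0.8113) = 0.8113 bits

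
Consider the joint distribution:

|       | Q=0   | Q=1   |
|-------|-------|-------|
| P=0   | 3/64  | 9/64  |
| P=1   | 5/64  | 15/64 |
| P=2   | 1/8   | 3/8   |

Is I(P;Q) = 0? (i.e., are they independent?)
Marginal P(P) (row sums):
  P(P=0) = 3/64 + 9/64 = 3/16
  P(P=1) = 5/64 + 15/64 = 5/16
  P(P=2) = 1/8 + 3/8 = 1/2
Marginal P(Q) (column sums):
  P(Q=0) = 3/64 + 5/64 + 1/8 = 1/4
  P(Q=1) = 9/64 + 15/64 + 3/8 = 3/4

P and Q are independent iff P(P=i,Q=j) = P(P=i)·P(Q=j) for every cell.
  P(P=0)·P(Q=0) = 3/16 × 1/4 = 3/64 = P(P=0,Q=0) ✓
  P(P=0)·P(Q=1) = 3/16 × 3/4 = 9/64 = P(P=0,Q=1) ✓
  P(P=1)·P(Q=0) = 5/16 × 1/4 = 5/64 = P(P=1,Q=0) ✓
  P(P=1)·P(Q=1) = 5/16 × 3/4 = 15/64 = P(P=1,Q=1) ✓
  P(P=2)·P(Q=0) = 1/2 × 1/4 = 1/8 = P(P=2,Q=0) ✓
  P(P=2)·P(Q=1) = 1/2 × 3/4 = 3/8 = P(P=2,Q=1) ✓

Yes, P and Q are independent: every cell factors, so I(P;Q) = 0 bits.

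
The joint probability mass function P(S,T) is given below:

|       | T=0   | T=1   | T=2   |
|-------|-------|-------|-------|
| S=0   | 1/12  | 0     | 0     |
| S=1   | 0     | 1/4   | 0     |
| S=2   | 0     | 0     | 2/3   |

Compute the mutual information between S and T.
Marginal P(S) (row sums):
  P(S=0) = 1/12 + 0 + 0 = 1/12
  P(S=1) = 0 + 1/4 + 0 = 1/4
  P(S=2) = 0 + 0 + 2/3 = 2/3
Marginal P(T) (column sums):
  P(T=0) = 1/12 + 0 + 0 = 1/12
  P(T=1) = 0 + 1/4 + 0 = 1/4
  P(T=2) = 0 + 0 + 2/3 = 2/3

H(S) = -[(1/12)·log₂(1/12) + (1/4)·log₂(1/4) + (2/3)·log₂(2/3)]
  = 0.2987 + 0.5000 + 0.3900
  = 1.1887 bits
H(T) = -[(1/12)·log₂(1/12) + (1/4)·log₂(1/4) + (2/3)·log₂(2/3)]
  = 0.2987 + 0.5000 + 0.3900
  = 1.1887 bits
H(S,T) = -[(1/12)·log₂(1/12) + (1/4)·log₂(1/4) + (2/3)·log₂(2/3)]
  = 0.2987 + 0.5000 + 0.3900
  = 1.1887 bits

I(S;T) = H(S) + H(T) - H(S,T)
  = 1.1887 + 1.1887 - 1.1887
  = 1.1887 bits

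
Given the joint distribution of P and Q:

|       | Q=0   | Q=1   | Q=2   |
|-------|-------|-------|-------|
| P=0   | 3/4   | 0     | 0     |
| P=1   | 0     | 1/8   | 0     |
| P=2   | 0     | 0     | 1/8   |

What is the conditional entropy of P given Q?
Marginal P(Q) (column sums):
  P(Q=0) = 3/4 + 0 + 0 = 3/4
  P(Q=1) = 0 + 1/8 + 0 = 1/8
  P(Q=2) = 0 + 0 + 1/8 = 1/8

H(P|Q) = -Σ P(P,Q)·log₂ P(P|Q), where P(P|Q) = P(P,Q) / P(Q)
  (cells with P(P,Q) = 0 contribute 0)
  (P=0,Q=0): P(P|Q) = (3/4)/(3/4) = 1;  -(3/4)·log₂(1) = 0.0000
  (P=1,Q=1): P(P|Q) = (1/8)/(1/8) = 1;  -(1/8)·log₂(1) = 0.0000
  (P=2,Q=2): P(P|Q) = (1/8)/(1/8) = 1;  -(1/8)·log₂(1) = 0.0000
H(P|Q) = 0.0000 + 0.0000 + 0.0000
  = 0.0000 bits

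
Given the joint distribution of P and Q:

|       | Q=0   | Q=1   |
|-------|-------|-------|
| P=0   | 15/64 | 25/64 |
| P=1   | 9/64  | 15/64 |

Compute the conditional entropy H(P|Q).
Marginal P(Q) (column sums):
  P(Q=0) = 15/64 + 9/64 = 3/8
  P(Q=1) = 25/64 + 15/64 = 5/8

H(P|Q) = -Σ P(P,Q)·log₂ P(P|Q), where P(P|Q) = P(P,Q) / P(Q)
  (P=0,Q=0): P(P|Q) = (15/64)/(3/8) = 5/8;  -(15/64)·log₂(5/8) = 0.1589
  (P=0,Q=1): P(P|Q) = (25/64)/(5/8) = 5/8;  -(25/64)·log₂(5/8) = 0.2649
  (P=1,Q=0): P(P|Q) = (9/64)/(3/8) = 3/8;  -(9/64)·log₂(3/8) = 0.1990
  (P=1,Q=1): P(P|Q) = (15/64)/(5/8) = 3/8;  -(15/64)·log₂(3/8) = 0.3316
H(P|Q) = 0.1589 + 0.2649 + 0.1990 + 0.3316
  = 0.9544 bits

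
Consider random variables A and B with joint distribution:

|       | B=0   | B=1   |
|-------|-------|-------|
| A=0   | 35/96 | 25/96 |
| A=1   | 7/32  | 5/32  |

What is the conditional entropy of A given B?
Marginal P(B) (column sums):
  P(B=0) = 35/96 + 7/32 = 7/12
  P(B=1) = 25/96 + 5/32 = 5/12

H(A|B) = -Σ P(A,B)·log₂ P(A|B), where P(A|B) = P(A,B) / P(B)
  (A=0,B=0): P(A|B) = (35/96)/(7/12) = 5/8;  -(35/96)·log₂(5/8) = 0.2472
  (A=0,B=1): P(A|B) = (25/96)/(5/12) = 5/8;  -(25/96)·log₂(5/8) = 0.1766
  (A=1,B=0): P(A|B) = (7/32)/(7/12) = 3/8;  -(7/32)·log₂(3/8) = 0.3095
  (A=1,B=1): P(A|B) = (5/32)/(5/12) = 3/8;  -(5/32)·log₂(3/8) = 0.2211
H(A|B) = 0.2472 + 0.1766 + 0.3095 + 0.2211
  = 0.9544 bits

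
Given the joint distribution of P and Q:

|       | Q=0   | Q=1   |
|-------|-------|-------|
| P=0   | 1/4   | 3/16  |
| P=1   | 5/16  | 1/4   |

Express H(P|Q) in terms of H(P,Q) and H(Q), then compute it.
H(P|Q) = H(P,Q) - H(Q)

Marginal P(Q) (column sums):
  P(Q=0) = 1/4 + 5/16 = 9/16
  P(Q=1) = 3/16 + 1/4 = 7/16

H(P,Q) = -[(1/4)·log₂(1/4) + (3/16)·log₂(3/16) + (5/16)·log₂(5/16) + (1/4)·log₂(1/4)]
  = 0.5000 + 0.4528 + 0.5244 + 0.5000
  = 1.9772 bits
H(Q) = -[(9/16)·log₂(9/16) + (7/16)·log₂(7/16)]
  = 0.4669 + 0.5218
  = 0.9887 bits

H(P|Q) = 1.9772 - 0.9887 = 0.9885 bits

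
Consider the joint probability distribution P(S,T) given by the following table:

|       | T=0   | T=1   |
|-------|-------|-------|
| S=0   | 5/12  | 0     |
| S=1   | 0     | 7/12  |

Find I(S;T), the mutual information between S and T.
Marginal P(S) (row sums):
  P(S=0) = 5/12 + 0 = 5/12
  P(S=1) = 0 + 7/12 = 7/12
Marginal P(T) (column sums):
  P(T=0) = 5/12 + 0 = 5/12
  P(T=1) = 0 + 7/12 = 7/12

H(S) = -[(5/12)·log₂(5/12) + (7/12)·log₂(7/12)]
  = 0.5263 + 0.4536
  = 0.9799 bits
H(T) = -[(5/12)·log₂(5/12) + (7/12)·log₂(7/12)]
  = 0.5263 + 0.4536
  = 0.9799 bits
H(S,T) = -[(5/12)·log₂(5/12) + (7/12)·log₂(7/12)]
  = 0.5263 + 0.4536
  = 0.9799 bits

I(S;T) = H(S) + H(T) - H(S,T)
  = 0.9799 + 0.9799 - 0.9799
  = 0.9799 bits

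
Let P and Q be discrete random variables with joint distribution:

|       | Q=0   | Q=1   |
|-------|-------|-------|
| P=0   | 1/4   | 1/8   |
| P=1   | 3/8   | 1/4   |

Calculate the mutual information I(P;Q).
Marginal P(P) (row sums):
  P(P=0) = 1/4 + 1/8 = 3/8
  P(P=1) = 3/8 + 1/4 = 5/8
Marginal P(Q) (column sums):
  P(Q=0) = 1/4 + 3/8 = 5/8
  P(Q=1) = 1/8 + 1/4 = 3/8

H(P) = -[(3/8)·log₂(3/8) + (5/8)·log₂(5/8)]
  = 0.5306 + 0.4238
  = 0.9544 bits
H(Q) = -[(5/8)·log₂(5/8) + (3/8)·log₂(3/8)]
  = 0.4238 + 0.5306
  = 0.9544 bits
H(P,Q) = -[(1/4)·log₂(1/4) + (1/8)·log₂(1/8) + (3/8)·log₂(3/8) + (1/4)·log₂(1/4)]
  = 0.5000 + 0.3750 + 0.5306 + 0.5000
  = 1.9056 bits

I(P;Q) = H(P) + H(Q) - H(P,Q)
  = 0.9544 + 0.9544 - 1.9056
  = 0.0032 bits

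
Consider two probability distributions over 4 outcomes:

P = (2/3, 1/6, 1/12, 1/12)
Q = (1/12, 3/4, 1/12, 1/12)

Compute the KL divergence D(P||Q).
D(P||Q) = Σ P(i) log₂(P(i)/Q(i))
  i=0: (2/3) × log₂((2/3)/(1/12)) = (2/3) × log₂(8) = 2.0000
  i=1: (1/6) × log₂((1/6)/(3/4)) = (1/6) × log₂(2/9) = -0.3617
  i=2: (1/12) × log₂((1/12)/(1/12)) = (1/12) × log₂(1) = 0.0000
  i=3: (1/12) × log₂((1/12)/(1/12)) = (1/12) × log₂(1) = 0.0000
D(P||Q) = 2.0000 - 0.3617 + 0.0000 + 0.0000
  = 1.6383 bits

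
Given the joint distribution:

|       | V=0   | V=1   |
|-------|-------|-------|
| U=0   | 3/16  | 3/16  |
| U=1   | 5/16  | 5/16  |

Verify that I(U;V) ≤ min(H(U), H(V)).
Marginal P(U) (row sums):
  P(U=0) = 3/16 + 3/16 = 3/8
  P(U=1) = 5/16 + 5/16 = 5/8
Marginal P(V) (column sums):
  P(V=0) = 3/16 + 5/16 = 1/2
  P(V=1) = 3/16 + 5/16 = 1/2

H(U) = -[(3/8)·log₂(3/8) + (5/8)·log₂(5/8)]
  = 0.5306 + 0.4238
  = 0.9544 bits
H(V) = -[(1/2)·log₂(1/2) + (1/2)·log₂(1/2)]
  = 0.5000 + 0.5000
  = 1.0000 bits
H(U,V) = -[(3/16)·log₂(3/16) + (3/16)·log₂(3/16) + (5/16)·log₂(5/16) + (5/16)·log₂(5/16)]
  = 0.4528 + 0.4528 + 0.5244 + 0.5244
  = 1.9544 bits

I(U;V) = H(U) + H(V) - H(U,V)
  = 0.9544 + 1.0000 - 1.9544
  = 0.0000 bits

min(H(U), H(V)) = min(0.9544, 1.0000) = 0.9544 bits
Since 0.0000 ≤ 0.9544, the bound is satisfied ✓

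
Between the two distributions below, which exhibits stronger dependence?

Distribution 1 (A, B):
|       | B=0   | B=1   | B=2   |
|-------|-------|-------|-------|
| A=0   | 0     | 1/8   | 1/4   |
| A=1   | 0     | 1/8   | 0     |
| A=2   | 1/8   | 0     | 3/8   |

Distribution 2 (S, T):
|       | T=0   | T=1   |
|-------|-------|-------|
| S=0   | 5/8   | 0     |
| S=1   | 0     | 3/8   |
Distribution 1 (A, B):
Marginal P(A) (row sums):
  P(A=0) = 0 + 1/8 + 1/4 = 3/8
  P(A=1) = 0 + 1/8 + 0 = 1/8
  P(A=2) = 1/8 + 0 + 3/8 = 1/2
Marginal P(B) (column sums):
  P(B=0) = 0 + 0 + 1/8 = 1/8
  P(B=1) = 1/8 + 1/8 + 0 = 1/4
  P(B=2) = 1/4 + 0 + 3/8 = 5/8

H(A) = -[(3/8)·log₂(3/8) + (1/8)·log₂(1/8) + (1/2)·log₂(1/2)]
  = 0.5306 + 0.3750 + 0.5000
  = 1.4056 bits
H(B) = -[(1/8)·log₂(1/8) + (1/4)·log₂(1/4) + (5/8)·log₂(5/8)]
  = 0.3750 + 0.5000 + 0.4238
  = 1.2988 bits
H(A,B) = -[(1/8)·log₂(1/8) + (1/4)·log₂(1/4) + (1/8)·log₂(1/8) + (1/8)·log₂(1/8) + (3/8)·log₂(3/8)]
  = 0.3750 + 0.5000 + 0.3750 + 0.3750 + 0.5306
  = 2.1556 bits

I(A;B) = H(A) + H(B) - H(A,B)
  = 1.4056 + 1.2988 - 2.1556
  = 0.5488 bits

Distribution 2 (S, T):
Marginal P(S) (row sums):
  P(S=0) = 5/8 + 0 = 5/8
  P(S=1) = 0 + 3/8 = 3/8
Marginal P(T) (column sums):
  P(T=0) = 5/8 + 0 = 5/8
  P(T=1) = 0 + 3/8 = 3/8

H(S) = -[(5/8)·log₂(5/8) + (3/8)·log₂(3/8)]
  = 0.4238 + 0.5306
  = 0.9544 bits
H(T) = -[(5/8)·log₂(5/8) + (3/8)·log₂(3/8)]
  = 0.4238 + 0.5306
  = 0.9544 bits
H(S,T) = -[(5/8)·log₂(5/8) + (3/8)·log₂(3/8)]
  = 0.4238 + 0.5306
  = 0.9544 bits

I(S;T) = H(S) + H(T) - H(S,T)
  = 0.9544 + 0.9544 - 0.9544
  = 0.9544 bits

I(S;T) = 0.9544 bits > I(A;B) = 0.5488 bits, so (S, T) has the higher mutual information (stronger dependence).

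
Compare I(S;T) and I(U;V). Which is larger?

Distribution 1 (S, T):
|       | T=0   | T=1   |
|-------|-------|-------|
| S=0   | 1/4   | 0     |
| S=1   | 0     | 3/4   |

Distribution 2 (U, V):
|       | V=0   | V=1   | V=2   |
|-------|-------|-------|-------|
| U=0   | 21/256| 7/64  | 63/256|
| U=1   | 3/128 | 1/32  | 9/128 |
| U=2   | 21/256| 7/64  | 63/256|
Distribution 1 (S, T):
Marginal P(S) (row sums):
  P(S=0) = 1/4 + 0 = 1/4
  P(S=1) = 0 + 3/4 = 3/4
Marginal P(T) (column sums):
  P(T=0) = 1/4 + 0 = 1/4
  P(T=1) = 0 + 3/4 = 3/4

H(S) = -[(1/4)·log₂(1/4) + (3/4)·log₂(3/4)]
  = 0.5000 + 0.3113
  = 0.8113 bits
H(T) = -[(1/4)·log₂(1/4) + (3/4)·log₂(3/4)]
  = 0.5000 + 0.3113
  = 0.8113 bits
H(S,T) = -[(1/4)·log₂(1/4) + (3/4)·log₂(3/4)]
  = 0.5000 + 0.3113
  = 0.8113 bits

I(S;T) = H(S) + H(T) - H(S,T)
  = 0.8113 + 0.8113 - 0.8113
  = 0.8113 bits

Distribution 2 (U, V):
Marginal P(U) (row sums):
  P(U=0) = 21/256 + 7/64 + 63/256 = 7/16
  P(U=1) = 3/128 + 1/32 + 9/128 = 1/8
  P(U=2) = 21/256 + 7/64 + 63/256 = 7/16
Marginal P(V) (column sums):
  P(V=0) = 21/256 + 3/128 + 21/256 = 3/16
  P(V=1) = 7/64 + 1/32 + 7/64 = 1/4
  P(V=2) = 63/256 + 9/128 + 63/256 = 9/16

H(U) = -[(7/16)·log₂(7/16) + (1/8)·log₂(1/8) + (7/16)·log₂(7/16)]
  = 0.5218 + 0.3750 + 0.5218
  = 1.4186 bits
H(V) = -[(3/16)·log₂(3/16) + (1/4)·log₂(1/4) + (9/16)·log₂(9/16)]
  = 0.4528 + 0.5000 + 0.4669
  = 1.4197 bits
H(U,V) = -[(21/256)·log₂(21/256) + (7/64)·log₂(7/64) + (63/256)·log₂(63/256) + (3/128)·log₂(3/128) + (1/32)·log₂(1/32) + (9/128)·log₂(9/128) + (21/256)·log₂(21/256) + (7/64)·log₂(7/64) + (63/256)·log₂(63/256)]
  = 0.2959 + 0.3492 + 0.4978 + 0.1269 + 0.1563 + 0.2693 + 0.2959 + 0.3492 + 0.4978
  = 2.8383 bits

I(U;V) = H(U) + H(V) - H(U,V)
  = 1.4186 + 1.4197 - 2.8383
  = 0.0000 bits

I(S;T) = 0.8113 bits > I(U;V) = 0.0000 bits, so (S, T) has the higher mutual information (stronger dependence).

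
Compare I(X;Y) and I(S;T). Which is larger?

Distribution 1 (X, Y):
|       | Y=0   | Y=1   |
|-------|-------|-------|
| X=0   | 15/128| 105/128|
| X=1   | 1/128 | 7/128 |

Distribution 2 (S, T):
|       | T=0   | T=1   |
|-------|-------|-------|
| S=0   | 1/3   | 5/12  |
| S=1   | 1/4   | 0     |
Distribution 1 (X, Y):
Marginal P(X) (row sums):
  P(X=0) = 15/128 + 105/128 = 15/16
  P(X=1) = 1/128 + 7/128 = 1/16
Marginal P(Y) (column sums):
  P(Y=0) = 15/128 + 1/128 = 1/8
  P(Y=1) = 105/128 + 7/128 = 7/8

H(X) = -[(15/16)·log₂(15/16) + (1/16)·log₂(1/16)]
  = 0.0873 + 0.2500
  = 0.3373 bits
H(Y) = -[(1/8)·log₂(1/8) + (7/8)·log₂(7/8)]
  = 0.3750 + 0.1686
  = 0.5436 bits
H(X,Y) = -[(15/128)·log₂(15/128) + (105/128)·log₂(105/128) + (1/128)·log₂(1/128) + (7/128)·log₂(7/128)]
  = 0.3625 + 0.2344 + 0.0547 + 0.2293
  = 0.8809 bits

I(X;Y) = H(X) + H(Y) - H(X,Y)
  = 0.3373 + 0.5436 - 0.8809
  = 0.0000 bits

Distribution 2 (S, T):
Marginal P(S) (row sums):
  P(S=0) = 1/3 + 5/12 = 3/4
  P(S=1) = 1/4 + 0 = 1/4
Marginal P(T) (column sums):
  P(T=0) = 1/3 + 1/4 = 7/12
  P(T=1) = 5/12 + 0 = 5/12

H(S) = -[(3/4)·log₂(3/4) + (1/4)·log₂(1/4)]
  = 0.3113 + 0.5000
  = 0.8113 bits
H(T) = -[(7/12)·log₂(7/12) + (5/12)·log₂(5/12)]
  = 0.4536 + 0.5263
  = 0.9799 bits
H(S,T) = -[(1/3)·log₂(1/3) + (5/12)·log₂(5/12) + (1/4)·log₂(1/4)]
  = 0.5283 + 0.5263 + 0.5000
  = 1.5546 bits

I(S;T) = H(S) + H(T) - H(S,T)
  = 0.8113 + 0.9799 - 1.5546
  = 0.2366 bits

I(S;T) = 0.2366 bits > I(X;Y) = 0.0000 bits, so (S, T) has the higher mutual information (stronger dependence).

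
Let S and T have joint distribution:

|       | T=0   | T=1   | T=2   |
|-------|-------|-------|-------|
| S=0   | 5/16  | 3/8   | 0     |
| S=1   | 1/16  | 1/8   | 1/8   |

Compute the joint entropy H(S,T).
H(S,T) = -Σ P(S,T) log₂ P(S,T), summed over the non-zero cells:
H(S,T) = -[(5/16)·log₂(5/16) + (3/8)·log₂(3/8) + (1/16)·log₂(1/16) + (1/8)·log₂(1/8) + (1/8)·log₂(1/8)]
  = 0.5244 + 0.5306 + 0.2500 + 0.3750 + 0.3750
  = 2.0550 bits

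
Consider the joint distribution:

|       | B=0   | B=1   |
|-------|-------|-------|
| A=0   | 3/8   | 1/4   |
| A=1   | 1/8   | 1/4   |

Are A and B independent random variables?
Marginal P(A) (row sums):
  P(A=0) = 3/8 + 1/4 = 5/8
  P(A=1) = 1/8 + 1/4 = 3/8
Marginal P(B) (column sums):
  P(B=0) = 3/8 + 1/8 = 1/2
  P(B=1) = 1/4 + 1/4 = 1/2

A and B are independent iff P(A=i,B=j) = P(A=i)·P(B=j) for every cell.
  P(A=0)·P(B=0) = 5/8 × 1/2 = 5/16, but P(A=0,B=0) = 3/8 ✗

No, A and B are not independent. Quantitatively, I(A;B) > 0:

H(A) = -[(5/8)·log₂(5/8) + (3/8)·log₂(3/8)]
  = 0.4238 + 0.5306
  = 0.9544 bits
H(B) = -[(1/2)·log₂(1/2) + (1/2)·log₂(1/2)]
  = 0.5000 + 0.5000
  = 1.0000 bits
H(A,B) = -[(3/8)·log₂(3/8) + (1/4)·log₂(1/4) + (1/8)·log₂(1/8) + (1/4)·log₂(1/4)]
  = 0.5306 + 0.5000 + 0.3750 + 0.5000
  = 1.9056 bits
I(A;B) = H(A) + H(B) - H(A,B) = 0.9544 + 1.0000 - 1.9056 = 0.0488 bits > 0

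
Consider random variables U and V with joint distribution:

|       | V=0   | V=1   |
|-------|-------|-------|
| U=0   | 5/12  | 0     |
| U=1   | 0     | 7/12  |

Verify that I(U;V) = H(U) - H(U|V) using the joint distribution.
Left side, from I(U;V) = H(U) + H(V) - H(U,V):
Marginal P(U) (row sums):
  P(U=0) = 5/12 + 0 = 5/12
  P(U=1) = 0 + 7/12 = 7/12
Marginal P(V) (column sums):
  P(V=0) = 5/12 + 0 = 5/12
  P(V=1) = 0 + 7/12 = 7/12

H(U) = -[(5/12)·log₂(5/12) + (7/12)·log₂(7/12)]
  = 0.5263 + 0.4536
  = 0.9799 bits
H(V) = -[(5/12)·log₂(5/12) + (7/12)·log₂(7/12)]
  = 0.5263 + 0.4536
  = 0.9799 bits
H(U,V) = -[(5/12)·log₂(5/12) + (7/12)·log₂(7/12)]
  = 0.5263 + 0.4536
  = 0.9799 bits

I(U;V) = H(U) + H(V) - H(U,V)
  = 0.9799 + 0.9799 - 0.9799
  = 0.9799 bits

Right side, with H(U|V) computed directly from the conditional probabilities:
H(U|V) = -Σ P(U,V)·log₂ P(U|V), where P(U|V) = P(U,V) / P(V)
  (cells with P(U,V) = 0 contribute 0)
  (U=0,V=0): P(U|V) = (5/12)/(5/12) = 1;  -(5/12)·log₂(1) = 0.0000
  (U=1,V=1): P(U|V) = (7/12)/(7/12) = 1;  -(7/12)·log₂(1) = 0.0000
H(U|V) = 0.0000 + 0.0000
  = 0.0000 bits
H(U) - H(U|V) = 0.9799 - 0.0000 = 0.9799 bits

Both sides equal 0.9799 bits, so I(U;V) = H(U) - H(U|V) ✓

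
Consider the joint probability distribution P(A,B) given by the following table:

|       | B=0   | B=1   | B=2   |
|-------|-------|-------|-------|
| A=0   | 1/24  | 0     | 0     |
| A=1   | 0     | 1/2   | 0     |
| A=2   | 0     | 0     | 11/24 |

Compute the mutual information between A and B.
Marginal P(A) (row sums):
  P(A=0) = 1/24 + 0 + 0 = 1/24
  P(A=1) = 0 + 1/2 + 0 = 1/2
  P(A=2) = 0 + 0 + 11/24 = 11/24
Marginal P(B) (column sums):
  P(B=0) = 1/24 + 0 + 0 = 1/24
  P(B=1) = 0 + 1/2 + 0 = 1/2
  P(B=2) = 0 + 0 + 11/24 = 11/24

H(A) = -[(1/24)·log₂(1/24) + (1/2)·log₂(1/2) + (11/24)·log₂(11/24)]
  = 0.1910 + 0.5000 + 0.5159
  = 1.2069 bits
H(B) = -[(1/24)·log₂(1/24) + (1/2)·log₂(1/2) + (11/24)·log₂(11/24)]
  = 0.1910 + 0.5000 + 0.5159
  = 1.2069 bits
H(A,B) = -[(1/24)·log₂(1/24) + (1/2)·log₂(1/2) + (11/24)·log₂(11/24)]
  = 0.1910 + 0.5000 + 0.5159
  = 1.2069 bits

I(A;B) = H(A) + H(B) - H(A,B)
  = 1.2069 + 1.2069 - 1.2069
  = 1.2069 bits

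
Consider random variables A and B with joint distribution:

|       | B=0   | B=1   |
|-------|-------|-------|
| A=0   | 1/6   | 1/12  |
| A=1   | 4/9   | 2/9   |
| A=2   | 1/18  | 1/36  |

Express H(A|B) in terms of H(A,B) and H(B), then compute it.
H(A|B) = H(A,B) - H(B)

Marginal P(B) (column sums):
  P(B=0) = 1/6 + 4/9 + 1/18 = 2/3
  P(B=1) = 1/12 + 2/9 + 1/36 = 1/3

H(A,B) = -[(1/6)·log₂(1/6) + (1/12)·log₂(1/12) + (4/9)·log₂(4/9) + (2/9)·log₂(2/9) + (1/18)·log₂(1/18) + (1/36)·log₂(1/36)]
  = 0.4308 + 0.2987 + 0.5200 + 0.4822 + 0.2317 + 0.1436
  = 2.1070 bits
H(B) = -[(2/3)·log₂(2/3) + (1/3)·log₂(1/3)]
  = 0.3900 + 0.5283
  = 0.9183 bits

H(A|B) = 2.1070 - 0.9183 = 1.1887 bits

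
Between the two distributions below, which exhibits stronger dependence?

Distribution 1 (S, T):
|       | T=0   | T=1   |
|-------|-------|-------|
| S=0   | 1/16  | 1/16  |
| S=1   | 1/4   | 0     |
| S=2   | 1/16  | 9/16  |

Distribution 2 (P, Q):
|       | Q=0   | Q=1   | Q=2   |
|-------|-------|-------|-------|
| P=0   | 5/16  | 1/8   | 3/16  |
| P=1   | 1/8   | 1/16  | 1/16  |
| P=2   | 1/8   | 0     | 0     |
Distribution 1 (S, T):
Marginal P(S) (row sums):
  P(S=0) = 1/16 + 1/16 = 1/8
  P(S=1) = 1/4 + 0 = 1/4
  P(S=2) = 1/16 + 9/16 = 5/8
Marginal P(T) (column sums):
  P(T=0) = 1/16 + 1/4 + 1/16 = 3/8
  P(T=1) = 1/16 + 0 + 9/16 = 5/8

H(S) = -[(1/8)·log₂(1/8) + (1/4)·log₂(1/4) + (5/8)·log₂(5/8)]
  = 0.3750 + 0.5000 + 0.4238
  = 1.2988 bits
H(T) = -[(3/8)·log₂(3/8) + (5/8)·log₂(5/8)]
  = 0.5306 + 0.4238
  = 0.9544 bits
H(S,T) = -[(1/16)·log₂(1/16) + (1/16)·log₂(1/16) + (1/4)·log₂(1/4) + (1/16)·log₂(1/16) + (9/16)·log₂(9/16)]
  = 0.2500 + 0.2500 + 0.5000 + 0.2500 + 0.4669
  = 1.7169 bits

I(S;T) = H(S) + H(T) - H(S,T)
  = 1.2988 + 0.9544 - 1.7169
  = 0.5363 bits

Distribution 2 (P, Q):
Marginal P(P) (row sums):
  P(P=0) = 5/16 + 1/8 + 3/16 = 5/8
  P(P=1) = 1/8 + 1/16 + 1/16 = 1/4
  P(P=2) = 1/8 + 0 + 0 = 1/8
Marginal P(Q) (column sums):
  P(Q=0) = 5/16 + 1/8 + 1/8 = 9/16
  P(Q=1) = 1/8 + 1/16 + 0 = 3/16
  P(Q=2) = 3/16 + 1/16 + 0 = 1/4

H(P) = -[(5/8)·log₂(5/8) + (1/4)·log₂(1/4) + (1/8)·log₂(1/8)]
  = 0.4238 + 0.5000 + 0.3750
  = 1.2988 bits
H(Q) = -[(9/16)·log₂(9/16) + (3/16)·log₂(3/16) + (1/4)·log₂(1/4)]
  = 0.4669 + 0.4528 + 0.5000
  = 1.4197 bits
H(P,Q) = -[(5/16)·log₂(5/16) + (1/8)·log₂(1/8) + (3/16)·log₂(3/16) + (1/8)·log₂(1/8) + (1/16)·log₂(1/16) + (1/16)·log₂(1/16) + (1/8)·log₂(1/8)]
  = 0.5244 + 0.3750 + 0.4528 + 0.3750 + 0.2500 + 0.2500 + 0.3750
  = 2.6022 bits

I(P;Q) = H(P) + H(Q) - H(P,Q)
  = 1.2988 + 1.4197 - 2.6022
  = 0.1163 bits

I(S;T) = 0.5363 bits > I(P;Q) = 0.1163 bits, so (S, T) has the higher mutual information (stronger dependence).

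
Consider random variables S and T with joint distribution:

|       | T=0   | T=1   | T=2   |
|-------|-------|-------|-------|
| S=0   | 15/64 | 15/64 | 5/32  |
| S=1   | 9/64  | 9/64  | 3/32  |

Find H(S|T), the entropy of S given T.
Marginal P(T) (column sums):
  P(T=0) = 15/64 + 9/64 = 3/8
  P(T=1) = 15/64 + 9/64 = 3/8
  P(T=2) = 5/32 + 3/32 = 1/4

H(S|T) = -Σ P(S,T)·log₂ P(S|T), where P(S|T) = P(S,T) / P(T)
  (S=0,T=0): P(S|T) = (15/64)/(3/8) = 5/8;  -(15/64)·log₂(5/8) = 0.1589
  (S=0,T=1): P(S|T) = (15/64)/(3/8) = 5/8;  -(15/64)·log₂(5/8) = 0.1589
  (S=0,T=2): P(S|T) = (5/32)/(1/4) = 5/8;  -(5/32)·log₂(5/8) = 0.1059
  (S=1,T=0): P(S|T) = (9/64)/(3/8) = 3/8;  -(9/64)·log₂(3/8) = 0.1990
  (S=1,T=1): P(S|T) = (9/64)/(3/8) = 3/8;  -(9/64)·log₂(3/8) = 0.1990
  (S=1,T=2): P(S|T) = (3/32)/(1/4) = 3/8;  -(3/32)·log₂(3/8) = 0.1327
H(S|T) = 0.1589 + 0.1589 + 0.1059 + 0.1990 + 0.1990 + 0.1327
  = 0.9544 bits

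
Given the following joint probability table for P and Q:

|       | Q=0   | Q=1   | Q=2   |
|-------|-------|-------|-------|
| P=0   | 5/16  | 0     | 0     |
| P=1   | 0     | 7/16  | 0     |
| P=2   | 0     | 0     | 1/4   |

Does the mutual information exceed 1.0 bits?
Marginal P(P) (row sums):
  P(P=0) = 5/16 + 0 + 0 = 5/16
  P(P=1) = 0 + 7/16 + 0 = 7/16
  P(P=2) = 0 + 0 + 1/4 = 1/4
Marginal P(Q) (column sums):
  P(Q=0) = 5/16 + 0 + 0 = 5/16
  P(Q=1) = 0 + 7/16 + 0 = 7/16
  P(Q=2) = 0 + 0 + 1/4 = 1/4

H(P) = -[(5/16)·log₂(5/16) + (7/16)·log₂(7/16) + (1/4)·log₂(1/4)]
  = 0.5244 + 0.5218 + 0.5000
  = 1.5462 bits
H(Q) = -[(5/16)·log₂(5/16) + (7/16)·log₂(7/16) + (1/4)·log₂(1/4)]
  = 0.5244 + 0.5218 + 0.5000
  = 1.5462 bits
H(P,Q) = -[(5/16)·log₂(5/16) + (7/16)·log₂(7/16) + (1/4)·log₂(1/4)]
  = 0.5244 + 0.5218 + 0.5000
  = 1.5462 bits

I(P;Q) = H(P) + H(Q) - H(P,Q)
  = 1.5462 + 1.5462 - 1.5462
  = 1.5462 bits

Yes. I(P;Q) = 1.5462 bits, which is > 1.0 bits.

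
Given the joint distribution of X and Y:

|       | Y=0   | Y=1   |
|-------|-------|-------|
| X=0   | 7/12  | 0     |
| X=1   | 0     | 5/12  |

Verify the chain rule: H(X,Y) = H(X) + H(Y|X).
Left side:
H(X,Y) = -[(7/12)·log₂(7/12) + (5/12)·log₂(5/12)]
  = 0.4536 + 0.5263
  = 0.9799 bits

Right side:
Marginal P(X) (row sums):
  P(X=0) = 7/12 + 0 = 7/12
  P(X=1) = 0 + 5/12 = 5/12
H(X) = -[(7/12)·log₂(7/12) + (5/12)·log₂(5/12)]
  = 0.4536 + 0.5263
  = 0.9799 bits
H(Y|X) = -Σ P(X,Y)·log₂ P(Y|X), where P(Y|X) = P(X,Y) / P(X)
  (cells with P(X,Y) = 0 contribute 0)
  (X=0,Y=0): P(Y|X) = (7/12)/(7/12) = 1;  -(7/12)·log₂(1) = 0.0000
  (X=1,Y=1): P(Y|X) = (5/12)/(5/12) = 1;  -(5/12)·log₂(1) = 0.0000
H(Y|X) = 0.0000 + 0.0000
  = 0.0000 bits
H(X) + H(Y|X) = 0.9799 + 0.0000 = 0.9799 bits

Both sides equal 0.9799 bits, so the chain rule holds ✓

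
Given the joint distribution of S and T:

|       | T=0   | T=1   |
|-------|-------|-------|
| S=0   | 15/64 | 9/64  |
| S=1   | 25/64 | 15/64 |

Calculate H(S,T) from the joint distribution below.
H(S,T) = -Σ P(S,T) log₂ P(S,T), summed over the non-zero cells:
H(S,T) = -[(15/64)·log₂(15/64) + (9/64)·log₂(9/64) + (25/64)·log₂(25/64) + (15/64)·log₂(15/64)]
  = 0.4906 + 0.3980 + 0.5297 + 0.4906
  = 1.9089 bits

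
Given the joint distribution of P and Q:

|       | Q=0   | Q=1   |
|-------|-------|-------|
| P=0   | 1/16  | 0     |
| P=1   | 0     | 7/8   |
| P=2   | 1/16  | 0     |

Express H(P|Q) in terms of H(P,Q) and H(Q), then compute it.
H(P|Q) = H(P,Q) - H(Q)

Marginal P(Q) (column sums):
  P(Q=0) = 1/16 + 0 + 1/16 = 1/8
  P(Q=1) = 0 + 7/8 + 0 = 7/8

H(P,Q) = -[(1/16)·log₂(1/16) + (7/8)·log₂(7/8) + (1/16)·log₂(1/16)]
  = 0.2500 + 0.1686 + 0.2500
  = 0.6686 bits
H(Q) = -[(1/8)·log₂(1/8) + (7/8)·log₂(7/8)]
  = 0.3750 + 0.1686
  = 0.5436 bits

H(P|Q) = 0.6686 - 0.5436 = 0.1250 bits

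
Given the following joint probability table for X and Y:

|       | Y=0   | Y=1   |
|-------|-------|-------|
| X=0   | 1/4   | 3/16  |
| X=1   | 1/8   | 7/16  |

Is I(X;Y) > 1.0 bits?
Marginal P(X) (row sums):
  P(X=0) = 1/4 + 3/16 = 7/16
  P(X=1) = 1/8 + 7/16 = 9/16
Marginal P(Y) (column sums):
  P(Y=0) = 1/4 + 1/8 = 3/8
  P(Y=1) = 3/16 + 7/16 = 5/8

H(X) = -[(7/16)·log₂(7/16) + (9/16)·log₂(9/16)]
  = 0.5218 + 0.4669
  = 0.9887 bits
H(Y) = -[(3/8)·log₂(3/8) + (5/8)·log₂(5/8)]
  = 0.5306 + 0.4238
  = 0.9544 bits
H(X,Y) = -[(1/4)·log₂(1/4) + (3/16)·log₂(3/16) + (1/8)·log₂(1/8) + (7/16)·log₂(7/16)]
  = 0.5000 + 0.4528 + 0.3750 + 0.5218
  = 1.8496 bits

I(X;Y) = H(X) + H(Y) - H(X,Y)
  = 0.9887 + 0.9544 - 1.8496
  = 0.0935 bits

No. I(X;Y) = 0.0935 bits, which is ≤ 1.0 bits.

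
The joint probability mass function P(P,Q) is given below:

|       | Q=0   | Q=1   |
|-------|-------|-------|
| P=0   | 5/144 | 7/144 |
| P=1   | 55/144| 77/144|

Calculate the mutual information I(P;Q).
Marginal P(P) (row sums):
  P(P=0) = 5/144 + 7/144 = 1/12
  P(P=1) = 55/144 + 77/144 = 11/12
Marginal P(Q) (column sums):
  P(Q=0) = 5/144 + 55/144 = 5/12
  P(Q=1) = 7/144 + 77/144 = 7/12

H(P) = -[(1/12)·log₂(1/12) + (11/12)·log₂(11/12)]
  = 0.2987 + 0.1151
  = 0.4138 bits
H(Q) = -[(5/12)·log₂(5/12) + (7/12)·log₂(7/12)]
  = 0.5263 + 0.4536
  = 0.9799 bits
H(P,Q) = -[(5/144)·log₂(5/144) + (7/144)·log₂(7/144) + (55/144)·log₂(55/144) + (77/144)·log₂(77/144)]
  = 0.1683 + 0.2121 + 0.5304 + 0.4829
  = 1.3937 bits

I(P;Q) = H(P) + H(Q) - H(P,Q)
  = 0.4138 + 0.9799 - 1.3937
  = 0.0000 bits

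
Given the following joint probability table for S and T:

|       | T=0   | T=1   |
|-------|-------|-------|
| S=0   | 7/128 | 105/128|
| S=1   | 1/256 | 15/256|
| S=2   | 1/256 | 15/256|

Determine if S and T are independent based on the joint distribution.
Marginal P(S) (row sums):
  P(S=0) = 7/128 + 105/128 = 7/8
  P(S=1) = 1/256 + 15/256 = 1/16
  P(S=2) = 1/256 + 15/256 = 1/16
Marginal P(T) (column sums):
  P(T=0) = 7/128 + 1/256 + 1/256 = 1/16
  P(T=1) = 105/128 + 15/256 + 15/256 = 15/16

S and T are independent iff P(S=i,T=j) = P(S=i)·P(T=j) for every cell.
  P(S=0)·P(T=0) = 7/8 × 1/16 = 7/128 = P(S=0,T=0) ✓
  P(S=0)·P(T=1) = 7/8 × 15/16 = 105/128 = P(S=0,T=1) ✓
  P(S=1)·P(T=0) = 1/16 × 1/16 = 1/256 = P(S=1,T=0) ✓
  P(S=1)·P(T=1) = 1/16 × 15/16 = 15/256 = P(S=1,T=1) ✓
  P(S=2)·P(T=0) = 1/16 × 1/16 = 1/256 = P(S=2,T=0) ✓
  P(S=2)·P(T=1) = 1/16 × 15/16 = 15/256 = P(S=2,T=1) ✓

Yes, S and T are independent: every cell factors, so I(S;T) = 0 bits.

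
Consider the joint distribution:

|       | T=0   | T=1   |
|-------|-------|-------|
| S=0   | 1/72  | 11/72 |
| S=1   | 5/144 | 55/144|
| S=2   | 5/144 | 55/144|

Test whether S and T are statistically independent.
Marginal P(S) (row sums):
  P(S=0) = 1/72 + 11/72 = 1/6
  P(S=1) = 5/144 + 55/144 = 5/12
  P(S=2) = 5/144 + 55/144 = 5/12
Marginal P(T) (column sums):
  P(T=0) = 1/72 + 5/144 + 5/144 = 1/12
  P(T=1) = 11/72 + 55/144 + 55/144 = 11/12

S and T are independent iff P(S=i,T=j) = P(S=i)·P(T=j) for every cell.
  P(S=0)·P(T=0) = 1/6 × 1/12 = 1/72 = P(S=0,T=0) ✓
  P(S=0)·P(T=1) = 1/6 × 11/12 = 11/72 = P(S=0,T=1) ✓
  P(S=1)·P(T=0) = 5/12 × 1/12 = 5/144 = P(S=1,T=0) ✓
  P(S=1)·P(T=1) = 5/12 × 11/12 = 55/144 = P(S=1,T=1) ✓
  P(S=2)·P(T=0) = 5/12 × 1/12 = 5/144 = P(S=2,T=0) ✓
  P(S=2)·P(T=1) = 5/12 × 11/12 = 55/144 = P(S=2,T=1) ✓

Yes, S and T are independent: every cell factors, so I(S;T) = 0 bits.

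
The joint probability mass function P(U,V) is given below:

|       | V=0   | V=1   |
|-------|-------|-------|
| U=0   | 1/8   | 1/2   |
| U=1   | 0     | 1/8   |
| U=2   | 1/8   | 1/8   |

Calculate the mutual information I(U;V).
Marginal P(U) (row sums):
  P(U=0) = 1/8 + 1/2 = 5/8
  P(U=1) = 0 + 1/8 = 1/8
  P(U=2) = 1/8 + 1/8 = 1/4
Marginal P(V) (column sums):
  P(V=0) = 1/8 + 0 + 1/8 = 1/4
  P(V=1) = 1/2 + 1/8 + 1/8 = 3/4

H(U) = -[(5/8)·log₂(5/8) + (1/8)·log₂(1/8) + (1/4)·log₂(1/4)]
  = 0.4238 + 0.3750 + 0.5000
  = 1.2988 bits
H(V) = -[(1/4)·log₂(1/4) + (3/4)·log₂(3/4)]
  = 0.5000 + 0.3113
  = 0.8113 bits
H(U,V) = -[(1/8)·log₂(1/8) + (1/2)·log₂(1/2) + (1/8)·log₂(1/8) + (1/8)·log₂(1/8) + (1/8)·log₂(1/8)]
  = 0.3750 + 0.5000 + 0.3750 + 0.3750 + 0.3750
  = 2.0000 bits

I(U;V) = H(U) + H(V) - H(U,V)
  = 1.2988 + 0.8113 - 2.0000
  = 0.1101 bits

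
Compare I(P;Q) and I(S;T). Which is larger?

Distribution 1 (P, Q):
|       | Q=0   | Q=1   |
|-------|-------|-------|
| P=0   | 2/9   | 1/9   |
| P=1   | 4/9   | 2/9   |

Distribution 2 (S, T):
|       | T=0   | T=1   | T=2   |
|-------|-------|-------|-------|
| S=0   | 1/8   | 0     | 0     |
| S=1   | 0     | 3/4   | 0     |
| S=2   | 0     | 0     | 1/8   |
Distribution 1 (P, Q):
Marginal P(P) (row sums):
  P(P=0) = 2/9 + 1/9 = 1/3
  P(P=1) = 4/9 + 2/9 = 2/3
Marginal P(Q) (column sums):
  P(Q=0) = 2/9 + 4/9 = 2/3
  P(Q=1) = 1/9 + 2/9 = 1/3

H(P) = -[(1/3)·log₂(1/3) + (2/3)·log₂(2/3)]
  = 0.5283 + 0.3900
  = 0.9183 bits
H(Q) = -[(2/3)·log₂(2/3) + (1/3)·log₂(1/3)]
  = 0.3900 + 0.5283
  = 0.9183 bits
H(P,Q) = -[(2/9)·log₂(2/9) + (1/9)·log₂(1/9) + (4/9)·log₂(4/9) + (2/9)·log₂(2/9)]
  = 0.4822 + 0.3522 + 0.5200 + 0.4822
  = 1.8366 bits

I(P;Q) = H(P) + H(Q) - H(P,Q)
  = 0.9183 + 0.9183 - 1.8366
  = 0.0000 bits

Distribution 2 (S, T):
Marginal P(S) (row sums):
  P(S=0) = 1/8 + 0 + 0 = 1/8
  P(S=1) = 0 + 3/4 + 0 = 3/4
  P(S=2) = 0 + 0 + 1/8 = 1/8
Marginal P(T) (column sums):
  P(T=0) = 1/8 + 0 + 0 = 1/8
  P(T=1) = 0 + 3/4 + 0 = 3/4
  P(T=2) = 0 + 0 + 1/8 = 1/8

H(S) = -[(1/8)·log₂(1/8) + (3/4)·log₂(3/4) + (1/8)·log₂(1/8)]
  = 0.3750 + 0.3113 + 0.3750
  = 1.0613 bits
H(T) = -[(1/8)·log₂(1/8) + (3/4)·log₂(3/4) + (1/8)·log₂(1/8)]
  = 0.3750 + 0.3113 + 0.3750
  = 1.0613 bits
H(S,T) = -[(1/8)·log₂(1/8) + (3/4)·log₂(3/4) + (1/8)·log₂(1/8)]
  = 0.3750 + 0.3113 + 0.3750
  = 1.0613 bits

I(S;T) = H(S) + H(T) - H(S,T)
  = 1.0613 + 1.0613 - 1.0613
  = 1.0613 bits

I(S;T) = 1.0613 bits > I(P;Q) = 0.0000 bits, so (S, T) has the higher mutual information (stronger dependence).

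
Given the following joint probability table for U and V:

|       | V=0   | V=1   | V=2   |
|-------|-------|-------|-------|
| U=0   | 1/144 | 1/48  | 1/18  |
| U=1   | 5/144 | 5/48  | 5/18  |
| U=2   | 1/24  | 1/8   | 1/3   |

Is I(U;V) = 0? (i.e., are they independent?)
Marginal P(U) (row sums):
  P(U=0) = 1/144 + 1/48 + 1/18 = 1/12
  P(U=1) = 5/144 + 5/48 + 5/18 = 5/12
  P(U=2) = 1/24 + 1/8 + 1/3 = 1/2
Marginal P(V) (column sums):
  P(V=0) = 1/144 + 5/144 + 1/24 = 1/12
  P(V=1) = 1/48 + 5/48 + 1/8 = 1/4
  P(V=2) = 1/18 + 5/18 + 1/3 = 2/3

U and V are independent iff P(U=i,V=j) = P(U=i)·P(V=j) for every cell.
  P(U=0)·P(V=0) = 1/12 × 1/12 = 1/144 = P(U=0,V=0) ✓
  P(U=0)·P(V=1) = 1/12 × 1/4 = 1/48 = P(U=0,V=1) ✓
  P(U=0)·P(V=2) = 1/12 × 2/3 = 1/18 = P(U=0,V=2) ✓
  P(U=1)·P(V=0) = 5/12 × 1/12 = 5/144 = P(U=1,V=0) ✓
  P(U=1)·P(V=1) = 5/12 × 1/4 = 5/48 = P(U=1,V=1) ✓
  P(U=1)·P(V=2) = 5/12 × 2/3 = 5/18 = P(U=1,V=2) ✓
  P(U=2)·P(V=0) = 1/2 × 1/12 = 1/24 = P(U=2,V=0) ✓
  P(U=2)·P(V=1) = 1/2 × 1/4 = 1/8 = P(U=2,V=1) ✓
  P(U=2)·P(V=2) = 1/2 × 2/3 = 1/3 = P(U=2,V=2) ✓

Yes, U and V are independent: every cell factors, so I(U;V) = 0 bits.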